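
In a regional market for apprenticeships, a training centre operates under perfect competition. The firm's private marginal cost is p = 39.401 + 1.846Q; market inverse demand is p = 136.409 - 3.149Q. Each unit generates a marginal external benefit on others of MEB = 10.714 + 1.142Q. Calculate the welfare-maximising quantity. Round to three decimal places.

Social marginal cost = private MC − MEB = 28.687 + 0.704Q.
Set SMC = demand: 28.687 + 0.704Q = 136.409 - 3.149Q → Q* = 27.9580.

Q* = 27.958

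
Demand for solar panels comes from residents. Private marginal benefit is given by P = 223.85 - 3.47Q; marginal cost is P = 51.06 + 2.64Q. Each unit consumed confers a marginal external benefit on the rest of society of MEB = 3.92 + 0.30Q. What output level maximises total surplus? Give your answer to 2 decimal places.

Social marginal benefit = demand + MEB = 227.77 - 3.17Q.
Set SMB = MC: 227.77 - 3.17Q = 51.06 + 2.64Q → Q* = 30.4148.

Q* = 30.41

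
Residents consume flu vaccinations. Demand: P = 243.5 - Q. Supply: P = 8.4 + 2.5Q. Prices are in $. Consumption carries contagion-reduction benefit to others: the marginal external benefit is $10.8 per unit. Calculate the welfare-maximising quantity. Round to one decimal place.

Social marginal benefit = demand + MEB = 254.3 - Q.
Set SMB = MC: 254.3 - Q = 8.4 + 2.5Q → Q* = 70.2571.

Q* = 70.3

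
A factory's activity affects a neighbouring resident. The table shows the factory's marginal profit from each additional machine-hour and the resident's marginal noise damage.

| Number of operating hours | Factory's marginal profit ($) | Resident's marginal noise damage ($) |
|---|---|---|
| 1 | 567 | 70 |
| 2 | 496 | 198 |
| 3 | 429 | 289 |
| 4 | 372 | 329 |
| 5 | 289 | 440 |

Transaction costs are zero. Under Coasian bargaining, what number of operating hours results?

Bargaining reaches the level where marginal profit last exceeds marginal noise damage.
That holds through level 4 (372 ≥ 329) but not at 5 (289 < 440).

4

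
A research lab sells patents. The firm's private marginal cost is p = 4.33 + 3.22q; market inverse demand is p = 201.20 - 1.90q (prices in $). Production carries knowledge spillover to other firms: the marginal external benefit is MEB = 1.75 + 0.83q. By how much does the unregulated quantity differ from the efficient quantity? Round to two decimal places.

7.85 units

Market equilibrium (private): 4.33 + 3.22q = 201.20 - 1.90q → q_m = 38.4512.
Social marginal cost = private MC − MEB = 2.58 + 2.39q.
Set SMC = demand: 2.58 + 2.39q = 201.20 - 1.90q → q* = 46.2984.
Gap = |38.4512 − 46.2984| = 7.8472.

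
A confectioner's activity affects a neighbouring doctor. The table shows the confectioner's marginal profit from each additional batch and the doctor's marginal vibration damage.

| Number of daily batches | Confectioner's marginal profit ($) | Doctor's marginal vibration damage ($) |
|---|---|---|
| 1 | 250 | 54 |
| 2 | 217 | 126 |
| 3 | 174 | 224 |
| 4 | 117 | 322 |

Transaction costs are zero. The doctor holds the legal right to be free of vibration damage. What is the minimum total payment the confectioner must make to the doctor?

Efficient level: marginal profit ≥ marginal vibration damage through level 2, so k* = 2.
With the doctor holding the right, the confectioner must at least compensate total damage at k*: 54 + 126 = 180.

$180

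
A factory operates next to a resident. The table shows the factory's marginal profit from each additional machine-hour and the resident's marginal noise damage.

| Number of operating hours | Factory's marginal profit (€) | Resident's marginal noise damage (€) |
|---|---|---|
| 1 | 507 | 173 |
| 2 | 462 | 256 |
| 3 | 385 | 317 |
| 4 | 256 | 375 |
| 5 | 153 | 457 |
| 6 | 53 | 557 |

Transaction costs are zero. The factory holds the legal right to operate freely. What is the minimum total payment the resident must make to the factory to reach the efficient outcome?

Left alone the factory would choose level 6 (marginal profit stays positive).
Efficient level: k* = 3 (marginal profit ≥ marginal noise damage through 3).
The resident must at least cover the factory's forgone profit from cutting 6→3: 256 + 153 + 53 = 462.

€462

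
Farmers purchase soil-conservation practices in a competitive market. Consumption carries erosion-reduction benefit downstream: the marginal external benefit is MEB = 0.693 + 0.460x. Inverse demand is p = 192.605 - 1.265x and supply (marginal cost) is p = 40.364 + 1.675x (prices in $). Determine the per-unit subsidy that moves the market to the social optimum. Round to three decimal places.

subsidy = $29.060 per unit

Social marginal benefit = demand + MEB = 193.298 - 0.805x.
Set SMB = MC: 193.298 - 0.805x = 40.364 + 1.675x → x* = 61.6669.
The Pigouvian subsidy equals MEB at x*: 0.693 + 0.460×61.6669 = 29.0598.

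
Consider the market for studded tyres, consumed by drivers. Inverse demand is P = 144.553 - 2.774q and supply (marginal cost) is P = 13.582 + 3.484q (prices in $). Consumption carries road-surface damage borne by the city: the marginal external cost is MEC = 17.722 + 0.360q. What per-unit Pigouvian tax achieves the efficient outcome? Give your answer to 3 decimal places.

tax = $23.882 per unit

Social marginal benefit = demand − MEC = 126.831 - 3.134q.
Set SMB = MC: 126.831 - 3.134q = 13.582 + 3.484q → q* = 17.1123.
The Pigouvian tax equals MEC at q*: 17.722 + 0.360×17.1123 = 23.8824.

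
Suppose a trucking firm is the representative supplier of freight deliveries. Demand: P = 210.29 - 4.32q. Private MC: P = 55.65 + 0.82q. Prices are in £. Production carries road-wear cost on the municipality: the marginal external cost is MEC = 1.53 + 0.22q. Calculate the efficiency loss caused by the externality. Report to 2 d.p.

DWL = £6.19

Market equilibrium (private): 55.65 + 0.82q = 210.29 - 4.32q → q_m = 30.0856.
Social marginal cost = private MC + MEC = 57.18 + 1.04q.
Set SMC = demand: 57.18 + 1.04q = 210.29 - 4.32q → q* = 28.5653.
The loss is the area between SMC and demand from q* to q_m; with linear curves that's a triangle of height MEC(q_m).
DWL = ½ × 1.5203 × 8.1488 = 6.1943.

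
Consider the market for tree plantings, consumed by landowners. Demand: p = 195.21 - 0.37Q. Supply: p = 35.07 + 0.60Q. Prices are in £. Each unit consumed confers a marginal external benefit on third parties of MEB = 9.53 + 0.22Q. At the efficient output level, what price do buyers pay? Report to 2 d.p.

P = £111.51

Social marginal benefit = demand + MEB = 204.74 - 0.15Q.
Set SMB = MC: 204.74 - 0.15Q = 35.07 + 0.60Q → Q* = 226.2267.
Consumer price on the demand curve at Q*: 195.21 − 0.37×226.2267 = 111.5061.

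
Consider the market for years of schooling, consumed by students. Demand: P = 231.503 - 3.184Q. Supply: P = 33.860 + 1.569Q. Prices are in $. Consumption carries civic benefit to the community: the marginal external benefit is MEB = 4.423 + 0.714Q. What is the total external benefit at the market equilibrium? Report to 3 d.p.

Market equilibrium (private): 33.860 + 1.569Q = 231.503 - 3.184Q → Q_m = 41.5828.
Total external benefit = ∫₀^{Q_m} (4.423 + 0.714Q) dQ = 4.423×41.5828 + ½×0.714×41.5828² = 801.2199.

$801.220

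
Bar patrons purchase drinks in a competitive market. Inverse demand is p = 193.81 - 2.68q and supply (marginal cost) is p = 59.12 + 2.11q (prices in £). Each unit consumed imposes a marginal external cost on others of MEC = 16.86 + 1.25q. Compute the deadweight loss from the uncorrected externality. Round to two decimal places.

DWL = £223.92

Market equilibrium (private): 59.12 + 2.11q = 193.81 - 2.68q → q_m = 28.1190.
Social marginal benefit = demand − MEC = 176.95 - 3.93q.
Set SMB = MC: 176.95 - 3.93q = 59.12 + 2.11q → q* = 19.5083.
The loss is the area between SMB and MC from q* to q_m; with linear curves that's a triangle of height MEC(q_m).
DWL = ½ × 8.6107 × 52.0087 = 223.9157.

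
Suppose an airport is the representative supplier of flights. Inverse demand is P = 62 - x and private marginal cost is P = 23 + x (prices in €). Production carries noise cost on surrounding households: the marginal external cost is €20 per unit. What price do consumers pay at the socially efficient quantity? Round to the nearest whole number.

P = €53

Social marginal cost = private MC + MEC = 43 + x.
Set SMC = demand: 43 + x = 62 - x → x* = 9.5000.
Consumer price on the demand curve at x*: 62 − 1×9.5000 = 52.5000.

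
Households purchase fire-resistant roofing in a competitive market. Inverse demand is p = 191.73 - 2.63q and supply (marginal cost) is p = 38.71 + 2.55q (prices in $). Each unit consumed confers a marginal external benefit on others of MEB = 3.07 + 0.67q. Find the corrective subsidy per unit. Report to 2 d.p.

subsidy = $26.26 per unit

Social marginal benefit = demand + MEB = 194.80 - 1.96q.
Set SMB = MC: 194.80 - 1.96q = 38.71 + 2.55q → q* = 34.6098.
The Pigouvian subsidy equals MEB at q*: 3.07 + 0.67×34.6098 = 26.2586.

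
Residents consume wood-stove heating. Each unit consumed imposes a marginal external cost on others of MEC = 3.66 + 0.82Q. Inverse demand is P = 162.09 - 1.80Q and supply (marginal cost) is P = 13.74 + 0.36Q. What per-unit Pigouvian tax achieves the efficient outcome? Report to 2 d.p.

tax = 43.47 per unit

Social marginal benefit = demand − MEC = 158.43 - 2.62Q.
Set SMB = MC: 158.43 - 2.62Q = 13.74 + 0.36Q → Q* = 48.5537.
The Pigouvian tax equals MEC at Q*: 3.66 + 0.82×48.5537 = 43.4740.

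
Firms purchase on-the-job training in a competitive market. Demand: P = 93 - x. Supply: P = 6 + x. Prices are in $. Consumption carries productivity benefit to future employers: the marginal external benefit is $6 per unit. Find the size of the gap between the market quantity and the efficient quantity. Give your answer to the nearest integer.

Market equilibrium (private): 6 + x = 93 - x → x_m = 43.5000.
Social marginal benefit = demand + MEB = 99 - x.
Set SMB = MC: 99 - x = 6 + x → x* = 46.5000.
Gap = |43.5000 − 46.5000| = 3.0000.

3 units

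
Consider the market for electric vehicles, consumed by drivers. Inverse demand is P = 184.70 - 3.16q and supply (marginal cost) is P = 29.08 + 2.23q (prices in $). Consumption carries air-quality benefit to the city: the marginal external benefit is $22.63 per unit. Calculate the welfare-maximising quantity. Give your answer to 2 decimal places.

q* = 33.07

Social marginal benefit = demand + MEB = 207.33 - 3.16q.
Set SMB = MC: 207.33 - 3.16q = 29.08 + 2.23q → q* = 33.0705.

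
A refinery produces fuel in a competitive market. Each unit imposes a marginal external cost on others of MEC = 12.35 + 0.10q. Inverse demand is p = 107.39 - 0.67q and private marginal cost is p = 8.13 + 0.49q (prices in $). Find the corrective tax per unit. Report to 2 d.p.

Social marginal cost = private MC + MEC = 20.48 + 0.59q.
Set SMC = demand: 20.48 + 0.59q = 107.39 - 0.67q → q* = 68.9762.
The Pigouvian tax equals MEC at q*: 12.35 + 0.10×68.9762 = 19.2476.

tax = $19.25 per unit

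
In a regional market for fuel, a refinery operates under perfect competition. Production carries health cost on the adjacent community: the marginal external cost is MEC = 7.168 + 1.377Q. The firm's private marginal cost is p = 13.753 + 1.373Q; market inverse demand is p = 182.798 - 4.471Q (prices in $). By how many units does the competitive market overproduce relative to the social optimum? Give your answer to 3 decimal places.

Market equilibrium (private): 13.753 + 1.373Q = 182.798 - 4.471Q → Q_m = 28.9262.
Social marginal cost = private MC + MEC = 20.921 + 2.750Q.
Set SMC = demand: 20.921 + 2.750Q = 182.798 - 4.471Q → Q* = 22.4175.
Gap = |28.9262 − 22.4175| = 6.5087.

6.509 units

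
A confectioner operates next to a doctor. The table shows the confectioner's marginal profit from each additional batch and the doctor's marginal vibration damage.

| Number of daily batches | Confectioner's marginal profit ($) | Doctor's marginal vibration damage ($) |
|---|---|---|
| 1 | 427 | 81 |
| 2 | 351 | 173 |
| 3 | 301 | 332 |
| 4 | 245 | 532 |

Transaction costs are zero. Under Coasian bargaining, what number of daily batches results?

2

Bargaining reaches the level where marginal profit last exceeds marginal vibration damage.
That holds through level 2 (351 ≥ 173) but not at 3 (301 < 332).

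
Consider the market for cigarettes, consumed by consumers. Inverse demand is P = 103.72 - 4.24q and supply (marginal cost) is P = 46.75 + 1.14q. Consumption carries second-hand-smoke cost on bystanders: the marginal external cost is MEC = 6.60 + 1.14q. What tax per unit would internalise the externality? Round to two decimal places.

Social marginal benefit = demand − MEC = 97.12 - 5.38q.
Set SMB = MC: 97.12 - 5.38q = 46.75 + 1.14q → q* = 7.7255.
The Pigouvian tax equals MEC at q*: 6.60 + 1.14×7.7255 = 15.4071.

tax = 15.41 per unit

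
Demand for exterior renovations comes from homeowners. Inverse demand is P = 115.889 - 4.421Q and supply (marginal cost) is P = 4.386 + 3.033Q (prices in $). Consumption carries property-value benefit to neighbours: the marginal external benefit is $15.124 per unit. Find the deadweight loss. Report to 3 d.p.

DWL = $15.343

Market equilibrium (private): 4.386 + 3.033Q = 115.889 - 4.421Q → Q_m = 14.9588.
Social marginal benefit = demand + MEB = 131.013 - 4.421Q.
Set SMB = MC: 131.013 - 4.421Q = 4.386 + 3.033Q → Q* = 16.9878.
Between Q* and Q_m the wedge SMB − MC runs linearly from 0 to MEB(Q_m), so the loss is a triangle.
DWL = ½ × 2.0290 × 15.1240 = 15.3433.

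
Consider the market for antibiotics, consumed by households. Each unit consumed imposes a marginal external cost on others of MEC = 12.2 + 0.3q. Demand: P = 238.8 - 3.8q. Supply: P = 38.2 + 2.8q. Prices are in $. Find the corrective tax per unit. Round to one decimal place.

tax = $20.4 per unit

Social marginal benefit = demand − MEC = 226.6 - 4.1q.
Set SMB = MC: 226.6 - 4.1q = 38.2 + 2.8q → q* = 27.3043.
The Pigouvian tax equals MEC at q*: 12.2 + 0.3×27.3043 = 20.3913.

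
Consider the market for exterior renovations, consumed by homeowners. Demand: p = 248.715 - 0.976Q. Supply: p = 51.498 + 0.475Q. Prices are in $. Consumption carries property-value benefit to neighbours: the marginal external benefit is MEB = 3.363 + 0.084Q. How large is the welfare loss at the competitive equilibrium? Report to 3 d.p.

Market equilibrium (private): 51.498 + 0.475Q = 248.715 - 0.976Q → Q_m = 135.9180.
Social marginal benefit = demand + MEB = 252.078 - 0.892Q.
Set SMB = MC: 252.078 - 0.892Q = 51.498 + 0.475Q → Q* = 146.7301.
Height of the DWL triangle at Q_m is SMB(Q_m) − MC(Q_m) = MEB(Q_m) = 14.7801.
DWL = ½ × 10.8121 × 14.7801 = 79.9020.

DWL = $79.902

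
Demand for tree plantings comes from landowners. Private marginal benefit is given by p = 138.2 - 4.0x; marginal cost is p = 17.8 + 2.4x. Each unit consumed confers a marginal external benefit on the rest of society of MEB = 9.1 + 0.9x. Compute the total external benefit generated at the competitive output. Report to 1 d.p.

Market equilibrium (private): 17.8 + 2.4x = 138.2 - 4.0x → x_m = 18.8125.
Total external benefit = ∫₀^{x_m} (9.1 + 0.9x) dx = 9.1×18.8125 + ½×0.9×18.8125² = 330.4533.

330.5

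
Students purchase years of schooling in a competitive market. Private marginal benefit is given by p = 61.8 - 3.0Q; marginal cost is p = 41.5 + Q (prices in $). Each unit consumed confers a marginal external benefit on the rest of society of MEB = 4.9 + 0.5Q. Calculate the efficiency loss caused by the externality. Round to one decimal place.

Market equilibrium (private): 41.5 + Q = 61.8 - 3.0Q → Q_m = 5.0750.
Social marginal benefit = demand + MEB = 66.7 - 2.5Q.
Set SMB = MC: 66.7 - 2.5Q = 41.5 + Q → Q* = 7.2000.
The loss is the area between SMB and MC from Q* to Q_m; with linear curves that's a triangle of height MEB(Q_m).
DWL = ½ × 2.1250 × 7.4375 = 7.9023.

DWL = $7.9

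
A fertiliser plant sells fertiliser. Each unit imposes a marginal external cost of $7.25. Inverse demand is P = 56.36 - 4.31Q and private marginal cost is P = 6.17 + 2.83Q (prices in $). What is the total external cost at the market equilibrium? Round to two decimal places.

$50.96

Market equilibrium (private): 6.17 + 2.83Q = 56.36 - 4.31Q → Q_m = 7.0294.
Total external cost = MEC × Q_m = 7.25 × 7.0294 = 50.9632.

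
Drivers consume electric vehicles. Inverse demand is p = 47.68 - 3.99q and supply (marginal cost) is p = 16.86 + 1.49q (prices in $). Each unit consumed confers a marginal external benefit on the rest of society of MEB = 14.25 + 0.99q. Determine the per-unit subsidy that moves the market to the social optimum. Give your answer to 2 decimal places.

Social marginal benefit = demand + MEB = 61.93 - 3.00q.
Set SMB = MC: 61.93 - 3.00q = 16.86 + 1.49q → q* = 10.0379.
The Pigouvian subsidy equals MEB at q*: 14.25 + 0.99×10.0379 = 24.1875.

subsidy = $24.19 per unit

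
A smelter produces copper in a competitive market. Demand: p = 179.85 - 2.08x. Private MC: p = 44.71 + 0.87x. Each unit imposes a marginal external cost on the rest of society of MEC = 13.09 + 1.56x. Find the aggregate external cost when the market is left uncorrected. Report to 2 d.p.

Market equilibrium (private): 44.71 + 0.87x = 179.85 - 2.08x → x_m = 45.8102.
Total external cost = ∫₀^{x_m} (13.09 + 1.56x) dx = 13.09×45.8102 + ½×1.56×45.8102² = 2236.5436.

2236.54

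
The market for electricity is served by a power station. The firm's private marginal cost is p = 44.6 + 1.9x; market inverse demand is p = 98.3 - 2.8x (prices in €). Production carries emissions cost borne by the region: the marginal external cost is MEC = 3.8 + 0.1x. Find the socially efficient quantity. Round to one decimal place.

Social marginal cost = private MC + MEC = 48.4 + 2.0x.
Set SMC = demand: 48.4 + 2.0x = 98.3 - 2.8x → x* = 10.3958.

x* = 10.4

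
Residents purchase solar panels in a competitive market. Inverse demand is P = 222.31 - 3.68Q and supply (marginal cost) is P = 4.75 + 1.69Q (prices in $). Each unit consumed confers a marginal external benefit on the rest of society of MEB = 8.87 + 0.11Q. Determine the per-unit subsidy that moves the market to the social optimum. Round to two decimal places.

subsidy = $13.61 per unit

Social marginal benefit = demand + MEB = 231.18 - 3.57Q.
Set SMB = MC: 231.18 - 3.57Q = 4.75 + 1.69Q → Q* = 43.0475.
The Pigouvian subsidy equals MEB at Q*: 8.87 + 0.11×43.0475 = 13.6052.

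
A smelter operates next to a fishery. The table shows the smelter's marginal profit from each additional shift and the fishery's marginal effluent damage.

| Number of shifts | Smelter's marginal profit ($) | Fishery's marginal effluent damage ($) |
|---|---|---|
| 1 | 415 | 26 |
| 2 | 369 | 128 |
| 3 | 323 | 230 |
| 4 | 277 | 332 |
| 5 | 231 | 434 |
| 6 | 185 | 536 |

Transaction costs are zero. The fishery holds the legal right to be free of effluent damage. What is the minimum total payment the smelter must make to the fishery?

Efficient level: marginal profit ≥ marginal effluent damage through level 3, so k* = 3.
With the fishery holding the right, the smelter must at least compensate total damage at k*: 26 + 128 + 230 = 384.

$384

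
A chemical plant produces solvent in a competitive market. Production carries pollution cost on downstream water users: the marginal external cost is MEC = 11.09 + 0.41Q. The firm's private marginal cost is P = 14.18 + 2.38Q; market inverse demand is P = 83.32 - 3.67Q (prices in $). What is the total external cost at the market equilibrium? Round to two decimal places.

$153.51

Market equilibrium (private): 14.18 + 2.38Q = 83.32 - 3.67Q → Q_m = 11.4281.
Total external cost = ∫₀^{Q_m} (11.09 + 0.41Q) dQ = 11.09×11.4281 + ½×0.41×11.4281² = 153.5109.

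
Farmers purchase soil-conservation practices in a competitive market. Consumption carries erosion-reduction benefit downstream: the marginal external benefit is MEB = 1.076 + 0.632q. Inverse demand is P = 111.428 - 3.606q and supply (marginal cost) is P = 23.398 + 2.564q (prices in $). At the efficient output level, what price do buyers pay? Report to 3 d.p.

Social marginal benefit = demand + MEB = 112.504 - 2.974q.
Set SMB = MC: 112.504 - 2.974q = 23.398 + 2.564q → q* = 16.0899.
Consumer price on the demand curve at q*: 111.428 − 3.606×16.0899 = 53.4078.

P = $53.408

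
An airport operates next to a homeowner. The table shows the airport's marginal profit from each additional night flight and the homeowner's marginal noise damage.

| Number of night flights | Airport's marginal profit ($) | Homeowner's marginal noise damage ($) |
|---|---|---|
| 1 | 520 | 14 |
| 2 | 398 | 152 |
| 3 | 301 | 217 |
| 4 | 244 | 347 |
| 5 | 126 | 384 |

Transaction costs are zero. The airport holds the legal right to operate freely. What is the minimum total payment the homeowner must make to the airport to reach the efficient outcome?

$370

Left alone the airport would choose level 5 (marginal profit stays positive).
Efficient level: k* = 3 (marginal profit ≥ marginal noise damage through 3).
The homeowner must at least cover the airport's forgone profit from cutting 5→3: 244 + 126 = 370.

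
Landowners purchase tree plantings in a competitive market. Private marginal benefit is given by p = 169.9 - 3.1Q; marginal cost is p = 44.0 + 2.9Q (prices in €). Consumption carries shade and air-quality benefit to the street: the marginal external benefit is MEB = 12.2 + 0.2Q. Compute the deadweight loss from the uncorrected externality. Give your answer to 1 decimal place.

Market equilibrium (private): 44.0 + 2.9Q = 169.9 - 3.1Q → Q_m = 20.9833.
Social marginal benefit = demand + MEB = 182.1 - 2.9Q.
Set SMB = MC: 182.1 - 2.9Q = 44.0 + 2.9Q → Q* = 23.8103.
Height of the DWL triangle at Q_m is SMB(Q_m) − MC(Q_m) = MEB(Q_m) = 16.3967.
DWL = ½ × 2.8270 × 16.3967 = 23.1767.

DWL = €23.2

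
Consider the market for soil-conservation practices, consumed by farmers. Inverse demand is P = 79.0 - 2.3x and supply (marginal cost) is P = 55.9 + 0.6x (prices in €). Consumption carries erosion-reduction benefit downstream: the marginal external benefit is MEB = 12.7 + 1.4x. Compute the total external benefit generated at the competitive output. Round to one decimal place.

€145.6

Market equilibrium (private): 55.9 + 0.6x = 79.0 - 2.3x → x_m = 7.9655.
Total external benefit = ∫₀^{x_m} (12.7 + 1.4x) dx = 12.7×7.9655 + ½×1.4×7.9655² = 145.5763.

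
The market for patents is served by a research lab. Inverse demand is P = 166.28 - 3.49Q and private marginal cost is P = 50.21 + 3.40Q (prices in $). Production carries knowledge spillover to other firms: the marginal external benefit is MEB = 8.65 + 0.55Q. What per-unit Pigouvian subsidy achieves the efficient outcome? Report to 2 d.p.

Social marginal cost = private MC − MEB = 41.56 + 2.85Q.
Set SMC = demand: 41.56 + 2.85Q = 166.28 - 3.49Q → Q* = 19.6719.
The Pigouvian subsidy equals MEB at Q*: 8.65 + 0.55×19.6719 = 19.4695.

subsidy = $19.47 per unit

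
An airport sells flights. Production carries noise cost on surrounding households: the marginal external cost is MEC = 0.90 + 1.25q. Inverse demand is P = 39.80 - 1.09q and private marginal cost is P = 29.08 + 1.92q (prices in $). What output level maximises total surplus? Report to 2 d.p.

Social marginal cost = private MC + MEC = 29.98 + 3.17q.
Set SMC = demand: 29.98 + 3.17q = 39.80 - 1.09q → q* = 2.3052.

q* = 2.31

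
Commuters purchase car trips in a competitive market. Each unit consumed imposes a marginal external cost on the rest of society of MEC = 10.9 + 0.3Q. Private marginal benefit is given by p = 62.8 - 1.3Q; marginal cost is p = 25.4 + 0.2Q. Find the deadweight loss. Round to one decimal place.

DWL = 93.8

Market equilibrium (private): 25.4 + 0.2Q = 62.8 - 1.3Q → Q_m = 24.9333.
Social marginal benefit = demand − MEC = 51.9 - 1.6Q.
Set SMB = MC: 51.9 - 1.6Q = 25.4 + 0.2Q → Q* = 14.7222.
Between Q* and Q_m the wedge MC − SMB runs linearly from 0 to MEC(Q_m), so the loss is a triangle.
DWL = ½ × 10.2111 × 18.3800 = 93.8400.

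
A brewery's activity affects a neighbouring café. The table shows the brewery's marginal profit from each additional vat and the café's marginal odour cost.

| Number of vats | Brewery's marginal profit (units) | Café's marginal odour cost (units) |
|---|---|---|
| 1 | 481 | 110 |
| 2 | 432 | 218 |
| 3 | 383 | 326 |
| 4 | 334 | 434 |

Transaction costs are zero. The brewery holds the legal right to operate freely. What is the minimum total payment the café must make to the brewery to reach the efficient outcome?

Left alone the brewery would choose level 4 (marginal profit stays positive).
Efficient level: k* = 3 (marginal profit ≥ marginal odour cost through 3).
The café must at least cover the brewery's forgone profit from cutting 4→3: 334 = 334.

334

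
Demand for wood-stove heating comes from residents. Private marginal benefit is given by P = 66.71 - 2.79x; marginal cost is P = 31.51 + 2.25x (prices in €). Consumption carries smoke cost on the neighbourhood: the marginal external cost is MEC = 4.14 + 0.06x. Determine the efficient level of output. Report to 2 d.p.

x* = 6.09

Social marginal benefit = demand − MEC = 62.57 - 2.85x.
Set SMB = MC: 62.57 - 2.85x = 31.51 + 2.25x → x* = 6.0902.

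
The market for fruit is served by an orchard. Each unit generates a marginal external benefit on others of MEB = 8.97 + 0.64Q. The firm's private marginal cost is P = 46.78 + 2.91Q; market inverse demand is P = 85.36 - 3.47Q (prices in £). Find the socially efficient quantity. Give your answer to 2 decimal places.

Social marginal cost = private MC − MEB = 37.81 + 2.27Q.
Set SMC = demand: 37.81 + 2.27Q = 85.36 - 3.47Q → Q* = 8.2840.

Q* = 8.28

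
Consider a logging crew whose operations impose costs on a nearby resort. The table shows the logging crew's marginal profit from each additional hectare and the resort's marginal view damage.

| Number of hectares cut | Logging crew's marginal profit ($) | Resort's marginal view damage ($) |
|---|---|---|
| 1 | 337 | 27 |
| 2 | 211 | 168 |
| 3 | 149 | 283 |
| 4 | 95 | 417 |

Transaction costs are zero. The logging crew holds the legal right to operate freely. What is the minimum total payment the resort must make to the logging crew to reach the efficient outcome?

Left alone the logging crew would choose level 4 (marginal profit stays positive).
Efficient level: k* = 2 (marginal profit ≥ marginal view damage through 2).
The resort must at least cover the logging crew's forgone profit from cutting 4→2: 149 + 95 = 244.

$244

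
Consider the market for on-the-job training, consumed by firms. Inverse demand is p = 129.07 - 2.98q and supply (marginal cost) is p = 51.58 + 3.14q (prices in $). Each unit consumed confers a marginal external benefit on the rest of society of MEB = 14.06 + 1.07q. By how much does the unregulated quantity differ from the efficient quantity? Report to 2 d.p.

5.47 units

Market equilibrium (private): 51.58 + 3.14q = 129.07 - 2.98q → q_m = 12.6618.
Social marginal benefit = demand + MEB = 143.13 - 1.91q.
Set SMB = MC: 143.13 - 1.91q = 51.58 + 3.14q → q* = 18.1287.
Gap = |12.6618 − 18.1287| = 5.4669.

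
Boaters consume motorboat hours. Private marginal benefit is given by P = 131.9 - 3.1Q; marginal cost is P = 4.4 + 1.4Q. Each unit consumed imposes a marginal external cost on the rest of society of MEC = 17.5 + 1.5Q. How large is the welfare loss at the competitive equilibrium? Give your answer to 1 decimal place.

DWL = 300.0

Market equilibrium (private): 4.4 + 1.4Q = 131.9 - 3.1Q → Q_m = 28.3333.
Social marginal benefit = demand − MEC = 114.4 - 4.6Q.
Set SMB = MC: 114.4 - 4.6Q = 4.4 + 1.4Q → Q* = 18.3333.
Between Q* and Q_m the wedge MC − SMB runs linearly from 0 to MEC(Q_m), so the loss is a triangle.
DWL = ½ × 10.0000 × 60.0000 = 300.0000.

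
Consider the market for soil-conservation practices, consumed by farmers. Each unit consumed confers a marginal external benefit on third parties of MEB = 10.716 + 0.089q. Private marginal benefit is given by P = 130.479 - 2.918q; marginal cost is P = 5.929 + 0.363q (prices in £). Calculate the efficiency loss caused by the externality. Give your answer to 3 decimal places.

Market equilibrium (private): 5.929 + 0.363q = 130.479 - 2.918q → q_m = 37.9610.
Social marginal benefit = demand + MEB = 141.195 - 2.829q.
Set SMB = MC: 141.195 - 2.829q = 5.929 + 0.363q → q* = 42.3766.
The loss is the area between SMB and MC from q* to q_m; with linear curves that's a triangle of height MEB(q_m).
DWL = ½ × 4.4156 × 14.0945 = 31.1178.

DWL = £31.118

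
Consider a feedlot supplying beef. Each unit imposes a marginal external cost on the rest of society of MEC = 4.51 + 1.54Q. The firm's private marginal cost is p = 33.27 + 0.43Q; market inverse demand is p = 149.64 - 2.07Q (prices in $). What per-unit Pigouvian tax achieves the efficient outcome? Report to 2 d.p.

tax = $47.15 per unit

Social marginal cost = private MC + MEC = 37.78 + 1.97Q.
Set SMC = demand: 37.78 + 1.97Q = 149.64 - 2.07Q → Q* = 27.6881.
The Pigouvian tax equals MEC at Q*: 4.51 + 1.54×27.6881 = 47.1497.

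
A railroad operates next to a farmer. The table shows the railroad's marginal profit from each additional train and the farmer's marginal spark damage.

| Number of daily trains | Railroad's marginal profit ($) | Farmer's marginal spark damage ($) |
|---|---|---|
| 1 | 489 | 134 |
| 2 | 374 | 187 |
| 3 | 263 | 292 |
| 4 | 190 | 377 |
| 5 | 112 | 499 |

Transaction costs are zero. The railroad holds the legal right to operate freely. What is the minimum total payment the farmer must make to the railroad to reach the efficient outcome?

Left alone the railroad would choose level 5 (marginal profit stays positive).
Efficient level: k* = 2 (marginal profit ≥ marginal spark damage through 2).
The farmer must at least cover the railroad's forgone profit from cutting 5→2: 263 + 190 + 112 = 565.

$565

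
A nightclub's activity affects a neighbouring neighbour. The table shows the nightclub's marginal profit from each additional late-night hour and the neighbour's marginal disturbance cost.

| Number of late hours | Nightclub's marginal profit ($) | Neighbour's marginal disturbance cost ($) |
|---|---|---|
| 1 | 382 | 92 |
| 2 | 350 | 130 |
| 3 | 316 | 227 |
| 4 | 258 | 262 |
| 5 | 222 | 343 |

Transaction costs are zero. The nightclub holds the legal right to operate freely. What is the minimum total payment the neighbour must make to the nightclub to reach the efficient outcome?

$480

Left alone the nightclub would choose level 5 (marginal profit stays positive).
Efficient level: k* = 3 (marginal profit ≥ marginal disturbance cost through 3).
The neighbour must at least cover the nightclub's forgone profit from cutting 5→3: 258 + 222 = 480.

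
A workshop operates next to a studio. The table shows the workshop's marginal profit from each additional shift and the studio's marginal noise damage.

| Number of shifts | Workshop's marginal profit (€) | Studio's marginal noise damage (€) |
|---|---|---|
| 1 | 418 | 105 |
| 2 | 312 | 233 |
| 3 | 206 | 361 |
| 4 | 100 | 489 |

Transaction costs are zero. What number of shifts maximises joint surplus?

Bargaining reaches the level where marginal profit last exceeds marginal noise damage.
That holds through level 2 (312 ≥ 233) but not at 3 (206 < 361).

2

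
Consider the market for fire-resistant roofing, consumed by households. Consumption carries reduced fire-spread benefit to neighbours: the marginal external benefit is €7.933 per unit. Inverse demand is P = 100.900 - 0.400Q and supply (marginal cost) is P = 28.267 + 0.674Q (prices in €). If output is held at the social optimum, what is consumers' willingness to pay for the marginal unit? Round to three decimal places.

P = €70.894

Social marginal benefit = demand + MEB = 108.833 - 0.400Q.
Set SMB = MC: 108.833 - 0.400Q = 28.267 + 0.674Q → Q* = 75.0149.
Consumer price on the demand curve at Q*: 100.900 − 0.400×75.0149 = 70.8940.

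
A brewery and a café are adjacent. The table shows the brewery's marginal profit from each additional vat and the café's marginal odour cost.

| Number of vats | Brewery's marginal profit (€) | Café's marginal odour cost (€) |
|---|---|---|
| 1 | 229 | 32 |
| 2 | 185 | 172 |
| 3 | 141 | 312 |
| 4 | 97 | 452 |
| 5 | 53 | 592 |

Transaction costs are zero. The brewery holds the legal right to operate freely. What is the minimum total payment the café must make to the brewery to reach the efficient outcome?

€291

Left alone the brewery would choose level 5 (marginal profit stays positive).
Efficient level: k* = 2 (marginal profit ≥ marginal odour cost through 2).
The café must at least cover the brewery's forgone profit from cutting 5→2: 141 + 97 + 53 = 291.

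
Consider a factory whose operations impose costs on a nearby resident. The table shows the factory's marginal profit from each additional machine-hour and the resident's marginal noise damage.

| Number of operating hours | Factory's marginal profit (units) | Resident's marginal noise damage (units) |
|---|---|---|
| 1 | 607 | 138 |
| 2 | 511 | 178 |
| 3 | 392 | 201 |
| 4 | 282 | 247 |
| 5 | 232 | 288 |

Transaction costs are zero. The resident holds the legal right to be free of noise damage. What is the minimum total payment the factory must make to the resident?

764

Efficient level: marginal profit ≥ marginal noise damage through level 4, so k* = 4.
With the resident holding the right, the factory must at least compensate total damage at k*: 138 + 178 + 201 + 247 = 764.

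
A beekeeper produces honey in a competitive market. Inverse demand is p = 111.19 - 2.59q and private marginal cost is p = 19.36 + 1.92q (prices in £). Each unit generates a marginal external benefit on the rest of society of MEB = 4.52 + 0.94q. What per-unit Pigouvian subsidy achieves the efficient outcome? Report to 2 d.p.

Social marginal cost = private MC − MEB = 14.84 + 0.98q.
Set SMC = demand: 14.84 + 0.98q = 111.19 - 2.59q → q* = 26.9888.
The Pigouvian subsidy equals MEB at q*: 4.52 + 0.94×26.9888 = 29.8895.

subsidy = £29.89 per unit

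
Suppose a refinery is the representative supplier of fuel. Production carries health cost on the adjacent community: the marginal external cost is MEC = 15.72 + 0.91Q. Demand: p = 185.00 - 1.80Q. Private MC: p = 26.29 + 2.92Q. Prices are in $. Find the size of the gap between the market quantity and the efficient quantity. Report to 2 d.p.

8.23 units

Market equilibrium (private): 26.29 + 2.92Q = 185.00 - 1.80Q → Q_m = 33.6250.
Social marginal cost = private MC + MEC = 42.01 + 3.83Q.
Set SMC = demand: 42.01 + 3.83Q = 185.00 - 1.80Q → Q* = 25.3979.
Gap = |33.6250 − 25.3979| = 8.2271.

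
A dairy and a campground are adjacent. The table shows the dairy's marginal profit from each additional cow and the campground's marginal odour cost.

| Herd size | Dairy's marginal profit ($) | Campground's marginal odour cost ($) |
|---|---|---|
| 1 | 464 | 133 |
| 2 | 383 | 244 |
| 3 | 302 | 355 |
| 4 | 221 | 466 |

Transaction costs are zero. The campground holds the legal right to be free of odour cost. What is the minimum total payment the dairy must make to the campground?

Efficient level: marginal profit ≥ marginal odour cost through level 2, so k* = 2.
With the campground holding the right, the dairy must at least compensate total damage at k*: 133 + 244 = 377.

$377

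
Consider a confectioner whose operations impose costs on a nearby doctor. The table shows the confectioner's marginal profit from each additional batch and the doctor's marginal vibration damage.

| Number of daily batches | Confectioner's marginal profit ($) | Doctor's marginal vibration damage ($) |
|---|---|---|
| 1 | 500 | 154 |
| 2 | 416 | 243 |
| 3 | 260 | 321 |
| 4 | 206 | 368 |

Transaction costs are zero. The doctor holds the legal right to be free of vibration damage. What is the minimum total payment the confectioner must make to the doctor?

$397

Efficient level: marginal profit ≥ marginal vibration damage through level 2, so k* = 2.
With the doctor holding the right, the confectioner must at least compensate total damage at k*: 154 + 243 = 397.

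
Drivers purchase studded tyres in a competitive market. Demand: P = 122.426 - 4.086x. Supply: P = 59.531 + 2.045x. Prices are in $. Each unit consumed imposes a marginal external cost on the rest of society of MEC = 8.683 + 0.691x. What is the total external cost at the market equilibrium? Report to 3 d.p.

Market equilibrium (private): 59.531 + 2.045x = 122.426 - 4.086x → x_m = 10.2585.
Total external cost = ∫₀^{x_m} (8.683 + 0.691x) dx = 8.683×10.2585 + ½×0.691×10.2585² = 125.4339.

$125.434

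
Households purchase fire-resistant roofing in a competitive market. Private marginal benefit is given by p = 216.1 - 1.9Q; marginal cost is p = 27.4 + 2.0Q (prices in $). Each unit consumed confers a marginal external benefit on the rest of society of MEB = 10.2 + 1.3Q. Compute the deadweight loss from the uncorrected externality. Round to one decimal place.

Market equilibrium (private): 27.4 + 2.0Q = 216.1 - 1.9Q → Q_m = 48.3846.
Social marginal benefit = demand + MEB = 226.3 - 0.6Q.
Set SMB = MC: 226.3 - 0.6Q = 27.4 + 2.0Q → Q* = 76.5000.
The loss is the area between SMB and MC from Q* to Q_m; with linear curves that's a triangle of height MEB(Q_m).
DWL = ½ × 28.1154 × 73.1000 = 1027.6179.

DWL = $1027.6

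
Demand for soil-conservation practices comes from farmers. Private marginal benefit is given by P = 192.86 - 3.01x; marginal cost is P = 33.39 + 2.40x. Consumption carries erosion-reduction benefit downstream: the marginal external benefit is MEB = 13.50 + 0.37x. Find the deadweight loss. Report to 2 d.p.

DWL = 59.09

Market equilibrium (private): 33.39 + 2.40x = 192.86 - 3.01x → x_m = 29.4769.
Social marginal benefit = demand + MEB = 206.36 - 2.64x.
Set SMB = MC: 206.36 - 2.64x = 33.39 + 2.40x → x* = 34.3194.
Between x* and x_m the wedge SMB − MC runs linearly from 0 to MEB(x_m), so the loss is a triangle.
DWL = ½ × 4.8425 × 24.4065 = 59.0942.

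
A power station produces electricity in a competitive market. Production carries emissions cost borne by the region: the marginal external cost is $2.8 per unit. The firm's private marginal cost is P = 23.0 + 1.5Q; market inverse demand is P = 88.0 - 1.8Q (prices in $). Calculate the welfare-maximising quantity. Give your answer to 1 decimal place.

Q* = 18.8

Social marginal cost = private MC + MEC = 25.8 + 1.5Q.
Set SMC = demand: 25.8 + 1.5Q = 88.0 - 1.8Q → Q* = 18.8485.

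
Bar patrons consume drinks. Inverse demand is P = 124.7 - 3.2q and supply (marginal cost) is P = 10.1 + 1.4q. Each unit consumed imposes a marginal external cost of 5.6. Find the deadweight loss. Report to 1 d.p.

DWL = 3.4

Market equilibrium (private): 10.1 + 1.4q = 124.7 - 3.2q → q_m = 24.9130.
Social marginal benefit = demand − MEC = 119.1 - 3.2q.
Set SMB = MC: 119.1 - 3.2q = 10.1 + 1.4q → q* = 23.6957.
The loss is the area between SMB and MC from q* to q_m; with linear curves that's a triangle of height MEC(q_m).
DWL = ½ × 1.2173 × 5.6000 = 3.4084.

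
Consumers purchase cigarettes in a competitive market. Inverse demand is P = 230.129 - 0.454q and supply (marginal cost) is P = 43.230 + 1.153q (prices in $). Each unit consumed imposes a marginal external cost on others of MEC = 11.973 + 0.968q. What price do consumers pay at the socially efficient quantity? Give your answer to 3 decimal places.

P = $199.288

Social marginal benefit = demand − MEC = 218.156 - 1.422q.
Set SMB = MC: 218.156 - 1.422q = 43.230 + 1.153q → q* = 67.9324.
Consumer price on the demand curve at q*: 230.129 − 0.454×67.9324 = 199.2877.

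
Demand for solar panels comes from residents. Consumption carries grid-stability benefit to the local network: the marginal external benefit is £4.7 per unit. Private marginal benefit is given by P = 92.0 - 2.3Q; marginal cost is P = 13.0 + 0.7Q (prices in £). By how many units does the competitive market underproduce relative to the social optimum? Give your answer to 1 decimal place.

Market equilibrium (private): 13.0 + 0.7Q = 92.0 - 2.3Q → Q_m = 26.3333.
Social marginal benefit = demand + MEB = 96.7 - 2.3Q.
Set SMB = MC: 96.7 - 2.3Q = 13.0 + 0.7Q → Q* = 27.9000.
Gap = |26.3333 − 27.9000| = 1.5667.

1.6 units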